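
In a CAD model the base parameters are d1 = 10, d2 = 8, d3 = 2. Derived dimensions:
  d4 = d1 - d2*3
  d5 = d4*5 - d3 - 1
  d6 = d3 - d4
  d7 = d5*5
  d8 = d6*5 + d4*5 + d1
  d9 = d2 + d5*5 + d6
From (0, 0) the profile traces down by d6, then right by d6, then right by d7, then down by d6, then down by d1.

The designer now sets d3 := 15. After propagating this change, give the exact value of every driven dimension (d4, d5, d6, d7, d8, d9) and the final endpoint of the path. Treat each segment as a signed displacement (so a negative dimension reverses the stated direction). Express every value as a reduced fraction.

d4 = -14
d5 = -86
d6 = 29
d7 = -430
d8 = 85
d9 = -393
endpoint = (-401, -68)

Apply edit: d3 := 15
  d4 = d1 - d2*3 = -14
  d5 = d4*5 - d3 - 1 = -86
  d6 = d3 - d4 = 29
  d7 = d5*5 = -430
  d8 = d6*5 + d4*5 + d1 = 85
  d9 = d2 + d5*5 + d6 = -393
Walk from origin (0, 0):
  seg 1: down by d6 = 29 → (0, -29)
  seg 2: right by d6 = 29 → (29, -29)
  seg 3: right by d7 = -430 → (-401, -29)
  seg 4: down by d6 = 29 → (-401, -58)
  seg 5: down by d1 = 10 → (-401, -68)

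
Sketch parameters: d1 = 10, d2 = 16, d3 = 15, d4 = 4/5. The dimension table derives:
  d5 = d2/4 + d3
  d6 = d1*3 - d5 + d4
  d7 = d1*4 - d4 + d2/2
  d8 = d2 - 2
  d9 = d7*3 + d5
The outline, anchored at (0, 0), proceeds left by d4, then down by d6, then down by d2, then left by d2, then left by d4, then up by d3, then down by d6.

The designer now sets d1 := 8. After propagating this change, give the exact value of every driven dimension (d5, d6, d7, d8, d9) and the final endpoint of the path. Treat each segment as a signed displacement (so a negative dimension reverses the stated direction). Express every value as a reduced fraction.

Apply edit: d1 := 8
  d5 = d2/4 + d3 = 19
  d6 = d1*3 - d5 + d4 = 29/5
  d7 = d1*4 - d4 + d2/2 = 196/5
  d8 = d2 - 2 = 14
  d9 = d7*3 + d5 = 683/5
Walk from origin (0, 0):
  seg 1: left by d4 = 4/5 → (-4/5, 0)
  seg 2: down by d6 = 29/5 → (-4/5, -29/5)
  seg 3: down by d2 = 16 → (-4/5, -109/5)
  seg 4: left by d2 = 16 → (-84/5, -109/5)
  seg 5: left by d4 = 4/5 → (-88/5, -109/5)
  seg 6: up by d3 = 15 → (-88/5, -34/5)
  seg 7: down by d6 = 29/5 → (-88/5, -63/5)

d5 = 19
d6 = 29/5
d7 = 196/5
d8 = 14
d9 = 683/5
endpoint = (-88/5, -63/5)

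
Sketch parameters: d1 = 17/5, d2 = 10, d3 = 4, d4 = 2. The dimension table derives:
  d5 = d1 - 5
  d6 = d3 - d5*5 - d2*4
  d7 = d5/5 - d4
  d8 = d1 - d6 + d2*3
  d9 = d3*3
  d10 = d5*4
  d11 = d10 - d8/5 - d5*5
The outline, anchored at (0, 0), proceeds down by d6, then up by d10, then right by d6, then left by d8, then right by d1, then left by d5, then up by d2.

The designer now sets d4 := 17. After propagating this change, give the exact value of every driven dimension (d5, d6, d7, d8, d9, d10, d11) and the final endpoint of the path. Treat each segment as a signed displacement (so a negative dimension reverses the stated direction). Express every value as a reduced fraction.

Apply edit: d4 := 17
  d5 = d1 - 5 = -8/5
  d6 = d3 - d5*5 - d2*4 = -28
  d7 = d5/5 - d4 = -433/25
  d8 = d1 - d6 + d2*3 = 307/5
  d9 = d3*3 = 12
  d10 = d5*4 = -32/5
  d11 = d10 - d8/5 - d5*5 = -267/25
Walk from origin (0, 0):
  seg 1: down by d6 = -28 → (0, 28)
  seg 2: up by d10 = -32/5 → (0, 108/5)
  seg 3: right by d6 = -28 → (-28, 108/5)
  seg 4: left by d8 = 307/5 → (-447/5, 108/5)
  seg 5: right by d1 = 17/5 → (-86, 108/5)
  seg 6: left by d5 = -8/5 → (-422/5, 108/5)
  seg 7: up by d2 = 10 → (-422/5, 158/5)

d5 = -8/5
d6 = -28
d7 = -433/25
d8 = 307/5
d9 = 12
d10 = -32/5
d11 = -267/25
endpoint = (-422/5, 158/5)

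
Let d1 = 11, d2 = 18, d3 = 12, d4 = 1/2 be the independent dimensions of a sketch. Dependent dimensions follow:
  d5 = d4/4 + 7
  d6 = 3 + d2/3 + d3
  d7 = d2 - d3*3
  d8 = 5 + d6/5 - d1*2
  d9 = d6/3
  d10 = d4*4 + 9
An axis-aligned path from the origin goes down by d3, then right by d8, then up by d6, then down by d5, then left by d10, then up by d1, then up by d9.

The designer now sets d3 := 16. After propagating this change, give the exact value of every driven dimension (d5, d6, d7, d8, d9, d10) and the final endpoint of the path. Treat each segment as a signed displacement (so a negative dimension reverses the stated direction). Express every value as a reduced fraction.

Apply edit: d3 := 16
  d5 = d4/4 + 7 = 57/8
  d6 = 3 + d2/3 + d3 = 25
  d7 = d2 - d3*3 = -30
  d8 = 5 + d6/5 - d1*2 = -12
  d9 = d6/3 = 25/3
  d10 = d4*4 + 9 = 11
Walk from origin (0, 0):
  seg 1: down by d3 = 16 → (0, -16)
  seg 2: right by d8 = -12 → (-12, -16)
  seg 3: up by d6 = 25 → (-12, 9)
  seg 4: down by d5 = 57/8 → (-12, 15/8)
  seg 5: left by d10 = 11 → (-23, 15/8)
  seg 6: up by d1 = 11 → (-23, 103/8)
  seg 7: up by d9 = 25/3 → (-23, 509/24)

d5 = 57/8
d6 = 25
d7 = -30
d8 = -12
d9 = 25/3
d10 = 11
endpoint = (-23, 509/24)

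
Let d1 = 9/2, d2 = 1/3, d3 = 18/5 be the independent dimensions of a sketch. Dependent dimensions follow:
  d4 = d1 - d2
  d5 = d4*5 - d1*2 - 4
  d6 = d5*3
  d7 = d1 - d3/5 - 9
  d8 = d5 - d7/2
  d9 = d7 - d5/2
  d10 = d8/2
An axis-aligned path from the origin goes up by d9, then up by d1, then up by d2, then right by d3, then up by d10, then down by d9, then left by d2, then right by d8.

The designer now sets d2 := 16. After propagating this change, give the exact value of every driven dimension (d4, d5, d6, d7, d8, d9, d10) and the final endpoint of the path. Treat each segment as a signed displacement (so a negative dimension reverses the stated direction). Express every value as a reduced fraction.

d4 = -23/2
d5 = -141/2
d6 = -423/2
d7 = -261/50
d8 = -6789/100
d9 = 3003/100
d10 = -6789/200
endpoint = (-8029/100, -2689/200)

Apply edit: d2 := 16
  d4 = d1 - d2 = -23/2
  d5 = d4*5 - d1*2 - 4 = -141/2
  d6 = d5*3 = -423/2
  d7 = d1 - d3/5 - 9 = -261/50
  d8 = d5 - d7/2 = -6789/100
  d9 = d7 - d5/2 = 3003/100
  d10 = d8/2 = -6789/200
Walk from origin (0, 0):
  seg 1: up by d9 = 3003/100 → (0, 3003/100)
  seg 2: up by d1 = 9/2 → (0, 3453/100)
  seg 3: up by d2 = 16 → (0, 5053/100)
  seg 4: right by d3 = 18/5 → (18/5, 5053/100)
  seg 5: up by d10 = -6789/200 → (18/5, 3317/200)
  seg 6: down by d9 = 3003/100 → (18/5, -2689/200)
  seg 7: left by d2 = 16 → (-62/5, -2689/200)
  seg 8: right by d8 = -6789/100 → (-8029/100, -2689/200)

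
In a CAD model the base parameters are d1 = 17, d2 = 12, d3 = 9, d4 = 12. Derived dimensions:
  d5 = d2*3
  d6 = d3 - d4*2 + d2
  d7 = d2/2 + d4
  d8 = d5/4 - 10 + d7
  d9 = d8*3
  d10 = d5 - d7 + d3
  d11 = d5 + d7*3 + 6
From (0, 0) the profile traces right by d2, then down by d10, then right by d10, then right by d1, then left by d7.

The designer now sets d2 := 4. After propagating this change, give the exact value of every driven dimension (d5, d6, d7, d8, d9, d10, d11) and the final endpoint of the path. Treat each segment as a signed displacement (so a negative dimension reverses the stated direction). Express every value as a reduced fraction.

Apply edit: d2 := 4
  d5 = d2*3 = 12
  d6 = d3 - d4*2 + d2 = -11
  d7 = d2/2 + d4 = 14
  d8 = d5/4 - 10 + d7 = 7
  d9 = d8*3 = 21
  d10 = d5 - d7 + d3 = 7
  d11 = d5 + d7*3 + 6 = 60
Walk from origin (0, 0):
  seg 1: right by d2 = 4 → (4, 0)
  seg 2: down by d10 = 7 → (4, -7)
  seg 3: right by d10 = 7 → (11, -7)
  seg 4: right by d1 = 17 → (28, -7)
  seg 5: left by d7 = 14 → (14, -7)

d5 = 12
d6 = -11
d7 = 14
d8 = 7
d9 = 21
d10 = 7
d11 = 60
endpoint = (14, -7)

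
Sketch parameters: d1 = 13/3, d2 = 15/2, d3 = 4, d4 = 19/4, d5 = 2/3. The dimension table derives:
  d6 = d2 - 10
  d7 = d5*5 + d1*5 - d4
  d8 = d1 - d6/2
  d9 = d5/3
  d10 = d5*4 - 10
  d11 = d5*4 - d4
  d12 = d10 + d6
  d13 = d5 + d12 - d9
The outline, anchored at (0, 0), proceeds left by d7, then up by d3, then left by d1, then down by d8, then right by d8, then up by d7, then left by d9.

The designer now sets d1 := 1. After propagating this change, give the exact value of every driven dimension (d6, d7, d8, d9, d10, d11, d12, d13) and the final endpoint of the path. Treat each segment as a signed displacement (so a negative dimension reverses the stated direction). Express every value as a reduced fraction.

d6 = -5/2
d7 = 43/12
d8 = 9/4
d9 = 2/9
d10 = -22/3
d11 = -25/12
d12 = -59/6
d13 = -169/18
endpoint = (-23/9, 16/3)

Apply edit: d1 := 1
  d6 = d2 - 10 = -5/2
  d7 = d5*5 + d1*5 - d4 = 43/12
  d8 = d1 - d6/2 = 9/4
  d9 = d5/3 = 2/9
  d10 = d5*4 - 10 = -22/3
  d11 = d5*4 - d4 = -25/12
  d12 = d10 + d6 = -59/6
  d13 = d5 + d12 - d9 = -169/18
Walk from origin (0, 0):
  seg 1: left by d7 = 43/12 → (-43/12, 0)
  seg 2: up by d3 = 4 → (-43/12, 4)
  seg 3: left by d1 = 1 → (-55/12, 4)
  seg 4: down by d8 = 9/4 → (-55/12, 7/4)
  seg 5: right by d8 = 9/4 → (-7/3, 7/4)
  seg 6: up by d7 = 43/12 → (-7/3, 16/3)
  seg 7: left by d9 = 2/9 → (-23/9, 16/3)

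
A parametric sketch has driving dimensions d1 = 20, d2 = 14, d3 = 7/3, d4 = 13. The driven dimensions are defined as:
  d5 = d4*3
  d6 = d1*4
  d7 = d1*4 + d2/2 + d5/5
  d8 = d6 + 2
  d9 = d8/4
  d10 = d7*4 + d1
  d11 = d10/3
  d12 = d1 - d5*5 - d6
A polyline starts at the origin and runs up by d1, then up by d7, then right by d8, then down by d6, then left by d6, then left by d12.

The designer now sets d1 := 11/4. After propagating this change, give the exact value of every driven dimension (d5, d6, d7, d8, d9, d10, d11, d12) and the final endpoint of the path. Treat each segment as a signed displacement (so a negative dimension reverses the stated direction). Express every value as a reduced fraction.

d5 = 39
d6 = 11
d7 = 129/5
d8 = 13
d9 = 13/4
d10 = 2119/20
d11 = 2119/60
d12 = -813/4
endpoint = (821/4, 351/20)

Apply edit: d1 := 11/4
  d5 = d4*3 = 39
  d6 = d1*4 = 11
  d7 = d1*4 + d2/2 + d5/5 = 129/5
  d8 = d6 + 2 = 13
  d9 = d8/4 = 13/4
  d10 = d7*4 + d1 = 2119/20
  d11 = d10/3 = 2119/60
  d12 = d1 - d5*5 - d6 = -813/4
Walk from origin (0, 0):
  seg 1: up by d1 = 11/4 → (0, 11/4)
  seg 2: up by d7 = 129/5 → (0, 571/20)
  seg 3: right by d8 = 13 → (13, 571/20)
  seg 4: down by d6 = 11 → (13, 351/20)
  seg 5: left by d6 = 11 → (2, 351/20)
  seg 6: left by d12 = -813/4 → (821/4, 351/20)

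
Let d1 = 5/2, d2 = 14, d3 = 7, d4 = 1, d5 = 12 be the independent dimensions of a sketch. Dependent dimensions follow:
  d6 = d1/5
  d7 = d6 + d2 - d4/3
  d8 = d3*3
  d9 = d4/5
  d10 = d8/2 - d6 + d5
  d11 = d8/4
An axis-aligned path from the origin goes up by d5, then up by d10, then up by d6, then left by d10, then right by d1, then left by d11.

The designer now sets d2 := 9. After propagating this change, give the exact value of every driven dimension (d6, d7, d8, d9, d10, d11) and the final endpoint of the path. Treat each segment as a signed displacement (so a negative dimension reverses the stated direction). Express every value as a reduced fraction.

Apply edit: d2 := 9
  d6 = d1/5 = 1/2
  d7 = d6 + d2 - d4/3 = 55/6
  d8 = d3*3 = 21
  d9 = d4/5 = 1/5
  d10 = d8/2 - d6 + d5 = 22
  d11 = d8/4 = 21/4
Walk from origin (0, 0):
  seg 1: up by d5 = 12 → (0, 12)
  seg 2: up by d10 = 22 → (0, 34)
  seg 3: up by d6 = 1/2 → (0, 69/2)
  seg 4: left by d10 = 22 → (-22, 69/2)
  seg 5: right by d1 = 5/2 → (-39/2, 69/2)
  seg 6: left by d11 = 21/4 → (-99/4, 69/2)

d6 = 1/2
d7 = 55/6
d8 = 21
d9 = 1/5
d10 = 22
d11 = 21/4
endpoint = (-99/4, 69/2)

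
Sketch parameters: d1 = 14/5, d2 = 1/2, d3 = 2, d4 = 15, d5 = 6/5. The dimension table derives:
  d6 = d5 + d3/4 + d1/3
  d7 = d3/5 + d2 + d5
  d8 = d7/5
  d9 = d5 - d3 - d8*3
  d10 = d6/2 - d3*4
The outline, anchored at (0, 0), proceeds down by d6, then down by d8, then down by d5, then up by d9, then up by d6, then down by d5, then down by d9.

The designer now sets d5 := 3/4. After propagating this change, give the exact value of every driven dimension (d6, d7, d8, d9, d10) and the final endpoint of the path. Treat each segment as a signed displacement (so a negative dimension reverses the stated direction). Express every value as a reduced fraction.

Apply edit: d5 := 3/4
  d6 = d5 + d3/4 + d1/3 = 131/60
  d7 = d3/5 + d2 + d5 = 33/20
  d8 = d7/5 = 33/100
  d9 = d5 - d3 - d8*3 = -56/25
  d10 = d6/2 - d3*4 = -829/120
Walk from origin (0, 0):
  seg 1: down by d6 = 131/60 → (0, -131/60)
  seg 2: down by d8 = 33/100 → (0, -377/150)
  seg 3: down by d5 = 3/4 → (0, -979/300)
  seg 4: up by d9 = -56/25 → (0, -1651/300)
  seg 5: up by d6 = 131/60 → (0, -83/25)
  seg 6: down by d5 = 3/4 → (0, -407/100)
  seg 7: down by d9 = -56/25 → (0, -183/100)

d6 = 131/60
d7 = 33/20
d8 = 33/100
d9 = -56/25
d10 = -829/120
endpoint = (0, -183/100)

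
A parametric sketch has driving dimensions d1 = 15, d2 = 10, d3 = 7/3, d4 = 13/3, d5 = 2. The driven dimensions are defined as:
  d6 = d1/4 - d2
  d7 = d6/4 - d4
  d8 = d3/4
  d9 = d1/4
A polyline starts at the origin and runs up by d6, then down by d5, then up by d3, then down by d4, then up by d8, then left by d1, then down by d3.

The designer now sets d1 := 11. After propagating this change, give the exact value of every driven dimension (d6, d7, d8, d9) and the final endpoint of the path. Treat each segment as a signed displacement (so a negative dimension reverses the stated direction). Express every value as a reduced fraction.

d6 = -29/4
d7 = -295/48
d8 = 7/12
d9 = 11/4
endpoint = (-11, -13)

Apply edit: d1 := 11
  d6 = d1/4 - d2 = -29/4
  d7 = d6/4 - d4 = -295/48
  d8 = d3/4 = 7/12
  d9 = d1/4 = 11/4
Walk from origin (0, 0):
  seg 1: up by d6 = -29/4 → (0, -29/4)
  seg 2: down by d5 = 2 → (0, -37/4)
  seg 3: up by d3 = 7/3 → (0, -83/12)
  seg 4: down by d4 = 13/3 → (0, -45/4)
  seg 5: up by d8 = 7/12 → (0, -32/3)
  seg 6: left by d1 = 11 → (-11, -32/3)
  seg 7: down by d3 = 7/3 → (-11, -13)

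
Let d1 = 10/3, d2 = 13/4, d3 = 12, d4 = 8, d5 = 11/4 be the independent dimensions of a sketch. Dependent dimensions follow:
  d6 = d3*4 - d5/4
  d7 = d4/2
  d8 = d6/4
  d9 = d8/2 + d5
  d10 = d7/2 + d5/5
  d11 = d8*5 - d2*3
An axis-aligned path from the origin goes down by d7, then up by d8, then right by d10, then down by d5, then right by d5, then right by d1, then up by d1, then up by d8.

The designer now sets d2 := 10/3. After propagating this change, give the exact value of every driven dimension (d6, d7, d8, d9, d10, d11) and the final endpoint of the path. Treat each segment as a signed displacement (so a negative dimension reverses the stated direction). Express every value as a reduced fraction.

Apply edit: d2 := 10/3
  d6 = d3*4 - d5/4 = 757/16
  d7 = d4/2 = 4
  d8 = d6/4 = 757/64
  d9 = d8/2 + d5 = 1109/128
  d10 = d7/2 + d5/5 = 51/20
  d11 = d8*5 - d2*3 = 3145/64
Walk from origin (0, 0):
  seg 1: down by d7 = 4 → (0, -4)
  seg 2: up by d8 = 757/64 → (0, 501/64)
  seg 3: right by d10 = 51/20 → (51/20, 501/64)
  seg 4: down by d5 = 11/4 → (51/20, 325/64)
  seg 5: right by d5 = 11/4 → (53/10, 325/64)
  seg 6: right by d1 = 10/3 → (259/30, 325/64)
  seg 7: up by d1 = 10/3 → (259/30, 1615/192)
  seg 8: up by d8 = 757/64 → (259/30, 1943/96)

d6 = 757/16
d7 = 4
d8 = 757/64
d9 = 1109/128
d10 = 51/20
d11 = 3145/64
endpoint = (259/30, 1943/96)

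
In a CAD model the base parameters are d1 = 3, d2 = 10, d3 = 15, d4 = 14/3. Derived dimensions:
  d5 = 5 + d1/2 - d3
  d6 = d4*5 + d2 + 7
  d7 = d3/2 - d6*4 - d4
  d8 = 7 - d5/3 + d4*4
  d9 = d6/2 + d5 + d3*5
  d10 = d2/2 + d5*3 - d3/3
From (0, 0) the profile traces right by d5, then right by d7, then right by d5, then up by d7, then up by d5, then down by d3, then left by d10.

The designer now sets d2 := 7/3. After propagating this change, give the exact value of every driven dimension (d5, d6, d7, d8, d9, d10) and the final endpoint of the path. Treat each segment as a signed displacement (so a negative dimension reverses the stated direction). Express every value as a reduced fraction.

Apply edit: d2 := 7/3
  d5 = 5 + d1/2 - d3 = -17/2
  d6 = d4*5 + d2 + 7 = 98/3
  d7 = d3/2 - d6*4 - d4 = -767/6
  d8 = 7 - d5/3 + d4*4 = 57/2
  d9 = d6/2 + d5 + d3*5 = 497/6
  d10 = d2/2 + d5*3 - d3/3 = -88/3
Walk from origin (0, 0):
  seg 1: right by d5 = -17/2 → (-17/2, 0)
  seg 2: right by d7 = -767/6 → (-409/3, 0)
  seg 3: right by d5 = -17/2 → (-869/6, 0)
  seg 4: up by d7 = -767/6 → (-869/6, -767/6)
  seg 5: up by d5 = -17/2 → (-869/6, -409/3)
  seg 6: down by d3 = 15 → (-869/6, -454/3)
  seg 7: left by d10 = -88/3 → (-231/2, -454/3)

d5 = -17/2
d6 = 98/3
d7 = -767/6
d8 = 57/2
d9 = 497/6
d10 = -88/3
endpoint = (-231/2, -454/3)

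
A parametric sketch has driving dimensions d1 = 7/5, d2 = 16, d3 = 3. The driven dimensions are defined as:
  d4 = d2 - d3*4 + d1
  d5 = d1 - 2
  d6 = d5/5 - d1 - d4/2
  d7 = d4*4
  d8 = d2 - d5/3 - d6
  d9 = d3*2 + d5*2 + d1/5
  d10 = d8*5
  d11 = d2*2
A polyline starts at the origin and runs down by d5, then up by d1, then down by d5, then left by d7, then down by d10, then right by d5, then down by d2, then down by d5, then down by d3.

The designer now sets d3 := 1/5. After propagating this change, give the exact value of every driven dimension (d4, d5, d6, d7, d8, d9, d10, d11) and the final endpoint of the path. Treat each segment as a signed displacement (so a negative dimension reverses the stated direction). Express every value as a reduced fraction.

d4 = 83/5
d5 = -3/5
d6 = -491/50
d7 = 332/5
d8 = 1301/50
d9 = -13/25
d10 = 1301/10
d11 = 32
endpoint = (-67, -1431/10)

Apply edit: d3 := 1/5
  d4 = d2 - d3*4 + d1 = 83/5
  d5 = d1 - 2 = -3/5
  d6 = d5/5 - d1 - d4/2 = -491/50
  d7 = d4*4 = 332/5
  d8 = d2 - d5/3 - d6 = 1301/50
  d9 = d3*2 + d5*2 + d1/5 = -13/25
  d10 = d8*5 = 1301/10
  d11 = d2*2 = 32
Walk from origin (0, 0):
  seg 1: down by d5 = -3/5 → (0, 3/5)
  seg 2: up by d1 = 7/5 → (0, 2)
  seg 3: down by d5 = -3/5 → (0, 13/5)
  seg 4: left by d7 = 332/5 → (-332/5, 13/5)
  seg 5: down by d10 = 1301/10 → (-332/5, -255/2)
  seg 6: right by d5 = -3/5 → (-67, -255/2)
  seg 7: down by d2 = 16 → (-67, -287/2)
  seg 8: down by d5 = -3/5 → (-67, -1429/10)
  seg 9: down by d3 = 1/5 → (-67, -1431/10)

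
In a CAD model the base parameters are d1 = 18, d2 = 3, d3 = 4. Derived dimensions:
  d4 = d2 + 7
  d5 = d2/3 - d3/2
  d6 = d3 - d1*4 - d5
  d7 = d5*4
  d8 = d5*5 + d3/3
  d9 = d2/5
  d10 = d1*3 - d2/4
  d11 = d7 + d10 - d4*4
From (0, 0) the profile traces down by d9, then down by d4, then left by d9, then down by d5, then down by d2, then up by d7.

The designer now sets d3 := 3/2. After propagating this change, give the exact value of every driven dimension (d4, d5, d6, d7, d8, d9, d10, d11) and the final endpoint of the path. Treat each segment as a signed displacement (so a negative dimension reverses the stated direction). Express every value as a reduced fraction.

d4 = 10
d5 = 1/4
d6 = -283/4
d7 = 1
d8 = 7/4
d9 = 3/5
d10 = 213/4
d11 = 57/4
endpoint = (-3/5, -257/20)

Apply edit: d3 := 3/2
  d4 = d2 + 7 = 10
  d5 = d2/3 - d3/2 = 1/4
  d6 = d3 - d1*4 - d5 = -283/4
  d7 = d5*4 = 1
  d8 = d5*5 + d3/3 = 7/4
  d9 = d2/5 = 3/5
  d10 = d1*3 - d2/4 = 213/4
  d11 = d7 + d10 - d4*4 = 57/4
Walk from origin (0, 0):
  seg 1: down by d9 = 3/5 → (0, -3/5)
  seg 2: down by d4 = 10 → (0, -53/5)
  seg 3: left by d9 = 3/5 → (-3/5, -53/5)
  seg 4: down by d5 = 1/4 → (-3/5, -217/20)
  seg 5: down by d2 = 3 → (-3/5, -277/20)
  seg 6: up by d7 = 1 → (-3/5, -257/20)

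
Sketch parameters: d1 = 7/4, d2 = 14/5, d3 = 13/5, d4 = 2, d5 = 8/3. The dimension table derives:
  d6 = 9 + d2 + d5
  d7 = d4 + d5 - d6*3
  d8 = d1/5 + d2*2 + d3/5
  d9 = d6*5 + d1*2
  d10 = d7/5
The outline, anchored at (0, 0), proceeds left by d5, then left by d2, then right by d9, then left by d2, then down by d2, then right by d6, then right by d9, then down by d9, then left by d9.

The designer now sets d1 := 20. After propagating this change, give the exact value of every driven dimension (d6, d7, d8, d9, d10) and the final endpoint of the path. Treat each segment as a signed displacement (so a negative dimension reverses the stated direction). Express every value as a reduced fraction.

Apply edit: d1 := 20
  d6 = 9 + d2 + d5 = 217/15
  d7 = d4 + d5 - d6*3 = -581/15
  d8 = d1/5 + d2*2 + d3/5 = 253/25
  d9 = d6*5 + d1*2 = 337/3
  d10 = d7/5 = -581/75
Walk from origin (0, 0):
  seg 1: left by d5 = 8/3 → (-8/3, 0)
  seg 2: left by d2 = 14/5 → (-82/15, 0)
  seg 3: right by d9 = 337/3 → (1603/15, 0)
  seg 4: left by d2 = 14/5 → (1561/15, 0)
  seg 5: down by d2 = 14/5 → (1561/15, -14/5)
  seg 6: right by d6 = 217/15 → (1778/15, -14/5)
  seg 7: right by d9 = 337/3 → (3463/15, -14/5)
  seg 8: down by d9 = 337/3 → (3463/15, -1727/15)
  seg 9: left by d9 = 337/3 → (1778/15, -1727/15)

d6 = 217/15
d7 = -581/15
d8 = 253/25
d9 = 337/3
d10 = -581/75
endpoint = (1778/15, -1727/15)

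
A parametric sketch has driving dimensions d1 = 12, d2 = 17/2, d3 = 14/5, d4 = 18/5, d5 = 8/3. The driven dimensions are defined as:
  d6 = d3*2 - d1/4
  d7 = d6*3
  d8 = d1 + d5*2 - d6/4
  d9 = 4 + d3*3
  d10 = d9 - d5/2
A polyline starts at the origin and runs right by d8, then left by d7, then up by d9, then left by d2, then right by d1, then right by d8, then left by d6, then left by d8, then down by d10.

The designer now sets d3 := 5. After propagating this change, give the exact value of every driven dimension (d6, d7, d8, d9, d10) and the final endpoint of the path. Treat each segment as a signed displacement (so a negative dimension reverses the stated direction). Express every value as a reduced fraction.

Apply edit: d3 := 5
  d6 = d3*2 - d1/4 = 7
  d7 = d6*3 = 21
  d8 = d1 + d5*2 - d6/4 = 187/12
  d9 = 4 + d3*3 = 19
  d10 = d9 - d5/2 = 53/3
Walk from origin (0, 0):
  seg 1: right by d8 = 187/12 → (187/12, 0)
  seg 2: left by d7 = 21 → (-65/12, 0)
  seg 3: up by d9 = 19 → (-65/12, 19)
  seg 4: left by d2 = 17/2 → (-167/12, 19)
  seg 5: right by d1 = 12 → (-23/12, 19)
  seg 6: right by d8 = 187/12 → (41/3, 19)
  seg 7: left by d6 = 7 → (20/3, 19)
  seg 8: left by d8 = 187/12 → (-107/12, 19)
  seg 9: down by d10 = 53/3 → (-107/12, 4/3)

d6 = 7
d7 = 21
d8 = 187/12
d9 = 19
d10 = 53/3
endpoint = (-107/12, 4/3)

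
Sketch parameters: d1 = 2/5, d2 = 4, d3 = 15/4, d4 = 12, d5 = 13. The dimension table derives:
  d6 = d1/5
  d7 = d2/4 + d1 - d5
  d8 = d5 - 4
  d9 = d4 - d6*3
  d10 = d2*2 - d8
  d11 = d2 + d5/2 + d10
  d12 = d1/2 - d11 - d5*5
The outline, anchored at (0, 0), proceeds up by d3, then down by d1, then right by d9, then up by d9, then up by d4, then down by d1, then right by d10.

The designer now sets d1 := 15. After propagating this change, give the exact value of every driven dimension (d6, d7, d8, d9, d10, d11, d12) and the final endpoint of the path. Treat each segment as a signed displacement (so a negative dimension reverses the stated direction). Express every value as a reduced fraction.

d6 = 3
d7 = 3
d8 = 9
d9 = 3
d10 = -1
d11 = 19/2
d12 = -67
endpoint = (2, -45/4)

Apply edit: d1 := 15
  d6 = d1/5 = 3
  d7 = d2/4 + d1 - d5 = 3
  d8 = d5 - 4 = 9
  d9 = d4 - d6*3 = 3
  d10 = d2*2 - d8 = -1
  d11 = d2 + d5/2 + d10 = 19/2
  d12 = d1/2 - d11 - d5*5 = -67
Walk from origin (0, 0):
  seg 1: up by d3 = 15/4 → (0, 15/4)
  seg 2: down by d1 = 15 → (0, -45/4)
  seg 3: right by d9 = 3 → (3, -45/4)
  seg 4: up by d9 = 3 → (3, -33/4)
  seg 5: up by d4 = 12 → (3, 15/4)
  seg 6: down by d1 = 15 → (3, -45/4)
  seg 7: right by d10 = -1 → (2, -45/4)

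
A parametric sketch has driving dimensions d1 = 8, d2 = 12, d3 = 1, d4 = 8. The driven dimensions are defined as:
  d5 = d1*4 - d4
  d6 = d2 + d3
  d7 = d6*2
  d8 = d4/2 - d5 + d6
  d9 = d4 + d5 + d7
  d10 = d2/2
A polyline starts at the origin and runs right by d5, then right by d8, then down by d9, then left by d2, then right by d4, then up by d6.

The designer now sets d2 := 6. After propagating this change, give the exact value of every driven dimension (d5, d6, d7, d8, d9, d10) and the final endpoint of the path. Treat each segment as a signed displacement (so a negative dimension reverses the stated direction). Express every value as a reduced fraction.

Apply edit: d2 := 6
  d5 = d1*4 - d4 = 24
  d6 = d2 + d3 = 7
  d7 = d6*2 = 14
  d8 = d4/2 - d5 + d6 = -13
  d9 = d4 + d5 + d7 = 46
  d10 = d2/2 = 3
Walk from origin (0, 0):
  seg 1: right by d5 = 24 → (24, 0)
  seg 2: right by d8 = -13 → (11, 0)
  seg 3: down by d9 = 46 → (11, -46)
  seg 4: left by d2 = 6 → (5, -46)
  seg 5: right by d4 = 8 → (13, -46)
  seg 6: up by d6 = 7 → (13, -39)

d5 = 24
d6 = 7
d7 = 14
d8 = -13
d9 = 46
d10 = 3
endpoint = (13, -39)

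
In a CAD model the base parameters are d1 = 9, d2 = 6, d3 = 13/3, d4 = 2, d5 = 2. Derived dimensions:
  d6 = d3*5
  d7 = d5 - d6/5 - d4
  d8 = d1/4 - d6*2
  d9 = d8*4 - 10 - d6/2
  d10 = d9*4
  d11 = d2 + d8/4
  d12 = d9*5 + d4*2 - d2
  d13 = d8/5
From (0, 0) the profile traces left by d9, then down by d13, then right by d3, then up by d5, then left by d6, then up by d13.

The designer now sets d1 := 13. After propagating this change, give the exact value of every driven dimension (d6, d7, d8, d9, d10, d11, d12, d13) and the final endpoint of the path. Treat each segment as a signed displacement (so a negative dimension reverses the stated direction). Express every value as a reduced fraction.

d6 = 65/3
d7 = -13/3
d8 = -481/12
d9 = -1087/6
d10 = -2174/3
d11 = -193/48
d12 = -5447/6
d13 = -481/60
endpoint = (983/6, 2)

Apply edit: d1 := 13
  d6 = d3*5 = 65/3
  d7 = d5 - d6/5 - d4 = -13/3
  d8 = d1/4 - d6*2 = -481/12
  d9 = d8*4 - 10 - d6/2 = -1087/6
  d10 = d9*4 = -2174/3
  d11 = d2 + d8/4 = -193/48
  d12 = d9*5 + d4*2 - d2 = -5447/6
  d13 = d8/5 = -481/60
Walk from origin (0, 0):
  seg 1: left by d9 = -1087/6 → (1087/6, 0)
  seg 2: down by d13 = -481/60 → (1087/6, 481/60)
  seg 3: right by d3 = 13/3 → (371/2, 481/60)
  seg 4: up by d5 = 2 → (371/2, 601/60)
  seg 5: left by d6 = 65/3 → (983/6, 601/60)
  seg 6: up by d13 = -481/60 → (983/6, 2)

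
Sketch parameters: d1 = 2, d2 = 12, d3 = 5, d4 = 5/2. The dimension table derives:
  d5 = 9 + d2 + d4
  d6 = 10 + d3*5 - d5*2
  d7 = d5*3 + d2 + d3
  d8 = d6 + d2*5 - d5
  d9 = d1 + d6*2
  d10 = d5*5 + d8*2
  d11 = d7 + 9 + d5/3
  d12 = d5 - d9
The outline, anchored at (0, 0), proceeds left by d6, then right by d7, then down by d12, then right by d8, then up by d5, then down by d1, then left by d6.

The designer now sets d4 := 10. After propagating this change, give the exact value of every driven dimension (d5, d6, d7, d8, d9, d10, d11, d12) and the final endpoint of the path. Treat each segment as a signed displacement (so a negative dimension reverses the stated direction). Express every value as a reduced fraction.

d5 = 31
d6 = -27
d7 = 110
d8 = 2
d9 = -52
d10 = 159
d11 = 388/3
d12 = 83
endpoint = (166, -54)

Apply edit: d4 := 10
  d5 = 9 + d2 + d4 = 31
  d6 = 10 + d3*5 - d5*2 = -27
  d7 = d5*3 + d2 + d3 = 110
  d8 = d6 + d2*5 - d5 = 2
  d9 = d1 + d6*2 = -52
  d10 = d5*5 + d8*2 = 159
  d11 = d7 + 9 + d5/3 = 388/3
  d12 = d5 - d9 = 83
Walk from origin (0, 0):
  seg 1: left by d6 = -27 → (27, 0)
  seg 2: right by d7 = 110 → (137, 0)
  seg 3: down by d12 = 83 → (137, -83)
  seg 4: right by d8 = 2 → (139, -83)
  seg 5: up by d5 = 31 → (139, -52)
  seg 6: down by d1 = 2 → (139, -54)
  seg 7: left by d6 = -27 → (166, -54)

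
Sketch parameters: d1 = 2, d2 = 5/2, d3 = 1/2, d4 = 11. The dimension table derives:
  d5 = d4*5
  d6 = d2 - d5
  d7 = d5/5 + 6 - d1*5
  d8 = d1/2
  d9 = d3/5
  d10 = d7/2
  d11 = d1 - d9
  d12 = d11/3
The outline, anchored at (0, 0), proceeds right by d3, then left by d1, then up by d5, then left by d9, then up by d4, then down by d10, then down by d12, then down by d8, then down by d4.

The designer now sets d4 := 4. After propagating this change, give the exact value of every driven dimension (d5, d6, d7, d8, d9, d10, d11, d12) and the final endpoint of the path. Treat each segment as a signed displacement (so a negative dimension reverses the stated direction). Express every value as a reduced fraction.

d5 = 20
d6 = -35/2
d7 = 0
d8 = 1
d9 = 1/10
d10 = 0
d11 = 19/10
d12 = 19/30
endpoint = (-8/5, 551/30)

Apply edit: d4 := 4
  d5 = d4*5 = 20
  d6 = d2 - d5 = -35/2
  d7 = d5/5 + 6 - d1*5 = 0
  d8 = d1/2 = 1
  d9 = d3/5 = 1/10
  d10 = d7/2 = 0
  d11 = d1 - d9 = 19/10
  d12 = d11/3 = 19/30
Walk from origin (0, 0):
  seg 1: right by d3 = 1/2 → (1/2, 0)
  seg 2: left by d1 = 2 → (-3/2, 0)
  seg 3: up by d5 = 20 → (-3/2, 20)
  seg 4: left by d9 = 1/10 → (-8/5, 20)
  seg 5: up by d4 = 4 → (-8/5, 24)
  seg 6: down by d10 = 0 → (-8/5, 24)
  seg 7: down by d12 = 19/30 → (-8/5, 701/30)
  seg 8: down by d8 = 1 → (-8/5, 671/30)
  seg 9: down by d4 = 4 → (-8/5, 551/30)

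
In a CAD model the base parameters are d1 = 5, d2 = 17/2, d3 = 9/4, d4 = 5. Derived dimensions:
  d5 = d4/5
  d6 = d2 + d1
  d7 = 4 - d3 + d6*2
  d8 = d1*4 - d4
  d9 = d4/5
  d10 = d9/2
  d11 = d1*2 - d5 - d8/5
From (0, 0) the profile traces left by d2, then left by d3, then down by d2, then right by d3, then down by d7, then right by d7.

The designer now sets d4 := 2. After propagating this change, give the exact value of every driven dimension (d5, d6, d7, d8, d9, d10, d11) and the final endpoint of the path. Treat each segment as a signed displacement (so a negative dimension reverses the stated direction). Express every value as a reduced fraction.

Apply edit: d4 := 2
  d5 = d4/5 = 2/5
  d6 = d2 + d1 = 27/2
  d7 = 4 - d3 + d6*2 = 115/4
  d8 = d1*4 - d4 = 18
  d9 = d4/5 = 2/5
  d10 = d9/2 = 1/5
  d11 = d1*2 - d5 - d8/5 = 6
Walk from origin (0, 0):
  seg 1: left by d2 = 17/2 → (-17/2, 0)
  seg 2: left by d3 = 9/4 → (-43/4, 0)
  seg 3: down by d2 = 17/2 → (-43/4, -17/2)
  seg 4: right by d3 = 9/4 → (-17/2, -17/2)
  seg 5: down by d7 = 115/4 → (-17/2, -149/4)
  seg 6: right by d7 = 115/4 → (81/4, -149/4)

d5 = 2/5
d6 = 27/2
d7 = 115/4
d8 = 18
d9 = 2/5
d10 = 1/5
d11 = 6
endpoint = (81/4, -149/4)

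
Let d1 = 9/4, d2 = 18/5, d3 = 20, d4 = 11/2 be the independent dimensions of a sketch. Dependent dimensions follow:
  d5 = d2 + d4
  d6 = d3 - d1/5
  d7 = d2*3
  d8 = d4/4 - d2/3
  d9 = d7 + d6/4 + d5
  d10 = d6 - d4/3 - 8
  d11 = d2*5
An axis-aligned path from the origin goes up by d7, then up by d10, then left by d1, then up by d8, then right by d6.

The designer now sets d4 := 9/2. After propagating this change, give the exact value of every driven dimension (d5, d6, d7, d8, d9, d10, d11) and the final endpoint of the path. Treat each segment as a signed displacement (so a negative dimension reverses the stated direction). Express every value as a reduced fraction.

d5 = 81/10
d6 = 391/20
d7 = 54/5
d8 = -3/40
d9 = 1903/80
d10 = 201/20
d11 = 18
endpoint = (173/10, 831/40)

Apply edit: d4 := 9/2
  d5 = d2 + d4 = 81/10
  d6 = d3 - d1/5 = 391/20
  d7 = d2*3 = 54/5
  d8 = d4/4 - d2/3 = -3/40
  d9 = d7 + d6/4 + d5 = 1903/80
  d10 = d6 - d4/3 - 8 = 201/20
  d11 = d2*5 = 18
Walk from origin (0, 0):
  seg 1: up by d7 = 54/5 → (0, 54/5)
  seg 2: up by d10 = 201/20 → (0, 417/20)
  seg 3: left by d1 = 9/4 → (-9/4, 417/20)
  seg 4: up by d8 = -3/40 → (-9/4, 831/40)
  seg 5: right by d6 = 391/20 → (173/10, 831/40)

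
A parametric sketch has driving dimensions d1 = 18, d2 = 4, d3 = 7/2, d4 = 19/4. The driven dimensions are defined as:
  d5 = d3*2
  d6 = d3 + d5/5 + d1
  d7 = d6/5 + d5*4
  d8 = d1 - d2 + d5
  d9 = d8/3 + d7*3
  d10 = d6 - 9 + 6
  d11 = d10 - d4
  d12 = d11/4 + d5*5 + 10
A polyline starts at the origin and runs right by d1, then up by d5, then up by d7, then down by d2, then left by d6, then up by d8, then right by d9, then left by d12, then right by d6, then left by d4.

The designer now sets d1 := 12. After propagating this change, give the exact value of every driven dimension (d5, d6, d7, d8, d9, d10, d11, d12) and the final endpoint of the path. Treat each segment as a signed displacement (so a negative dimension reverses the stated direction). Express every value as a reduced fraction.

d5 = 7
d6 = 169/10
d7 = 1569/50
d8 = 15
d9 = 4957/50
d10 = 139/10
d11 = 183/20
d12 = 3783/80
endpoint = (23641/400, 2469/50)

Apply edit: d1 := 12
  d5 = d3*2 = 7
  d6 = d3 + d5/5 + d1 = 169/10
  d7 = d6/5 + d5*4 = 1569/50
  d8 = d1 - d2 + d5 = 15
  d9 = d8/3 + d7*3 = 4957/50
  d10 = d6 - 9 + 6 = 139/10
  d11 = d10 - d4 = 183/20
  d12 = d11/4 + d5*5 + 10 = 3783/80
Walk from origin (0, 0):
  seg 1: right by d1 = 12 → (12, 0)
  seg 2: up by d5 = 7 → (12, 7)
  seg 3: up by d7 = 1569/50 → (12, 1919/50)
  seg 4: down by d2 = 4 → (12, 1719/50)
  seg 5: left by d6 = 169/10 → (-49/10, 1719/50)
  seg 6: up by d8 = 15 → (-49/10, 2469/50)
  seg 7: right by d9 = 4957/50 → (2356/25, 2469/50)
  seg 8: left by d12 = 3783/80 → (18781/400, 2469/50)
  seg 9: right by d6 = 169/10 → (25541/400, 2469/50)
  seg 10: left by d4 = 19/4 → (23641/400, 2469/50)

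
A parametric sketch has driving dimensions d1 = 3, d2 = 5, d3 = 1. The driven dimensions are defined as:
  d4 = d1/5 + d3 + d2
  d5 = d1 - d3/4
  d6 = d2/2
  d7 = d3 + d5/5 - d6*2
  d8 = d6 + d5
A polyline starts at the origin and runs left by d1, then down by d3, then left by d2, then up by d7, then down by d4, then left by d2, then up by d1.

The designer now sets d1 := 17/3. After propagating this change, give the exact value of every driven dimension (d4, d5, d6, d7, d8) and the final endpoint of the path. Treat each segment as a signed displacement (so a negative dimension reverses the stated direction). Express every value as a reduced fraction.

d4 = 107/15
d5 = 65/12
d6 = 5/2
d7 = -35/12
d8 = 95/12
endpoint = (-47/3, -323/60)

Apply edit: d1 := 17/3
  d4 = d1/5 + d3 + d2 = 107/15
  d5 = d1 - d3/4 = 65/12
  d6 = d2/2 = 5/2
  d7 = d3 + d5/5 - d6*2 = -35/12
  d8 = d6 + d5 = 95/12
Walk from origin (0, 0):
  seg 1: left by d1 = 17/3 → (-17/3, 0)
  seg 2: down by d3 = 1 → (-17/3, -1)
  seg 3: left by d2 = 5 → (-32/3, -1)
  seg 4: up by d7 = -35/12 → (-32/3, -47/12)
  seg 5: down by d4 = 107/15 → (-32/3, -221/20)
  seg 6: left by d2 = 5 → (-47/3, -221/20)
  seg 7: up by d1 = 17/3 → (-47/3, -323/60)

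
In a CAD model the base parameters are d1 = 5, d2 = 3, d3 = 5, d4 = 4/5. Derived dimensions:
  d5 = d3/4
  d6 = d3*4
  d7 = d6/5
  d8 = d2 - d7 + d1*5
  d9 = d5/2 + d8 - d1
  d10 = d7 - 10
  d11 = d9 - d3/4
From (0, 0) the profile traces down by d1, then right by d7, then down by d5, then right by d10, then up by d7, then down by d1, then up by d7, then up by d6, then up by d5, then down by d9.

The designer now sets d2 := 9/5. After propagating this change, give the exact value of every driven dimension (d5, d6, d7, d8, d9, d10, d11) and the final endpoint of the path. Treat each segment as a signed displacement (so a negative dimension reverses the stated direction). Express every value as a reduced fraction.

Apply edit: d2 := 9/5
  d5 = d3/4 = 5/4
  d6 = d3*4 = 20
  d7 = d6/5 = 4
  d8 = d2 - d7 + d1*5 = 114/5
  d9 = d5/2 + d8 - d1 = 737/40
  d10 = d7 - 10 = -6
  d11 = d9 - d3/4 = 687/40
Walk from origin (0, 0):
  seg 1: down by d1 = 5 → (0, -5)
  seg 2: right by d7 = 4 → (4, -5)
  seg 3: down by d5 = 5/4 → (4, -25/4)
  seg 4: right by d10 = -6 → (-2, -25/4)
  seg 5: up by d7 = 4 → (-2, -9/4)
  seg 6: down by d1 = 5 → (-2, -29/4)
  seg 7: up by d7 = 4 → (-2, -13/4)
  seg 8: up by d6 = 20 → (-2, 67/4)
  seg 9: up by d5 = 5/4 → (-2, 18)
  seg 10: down by d9 = 737/40 → (-2, -17/40)

d5 = 5/4
d6 = 20
d7 = 4
d8 = 114/5
d9 = 737/40
d10 = -6
d11 = 687/40
endpoint = (-2, -17/40)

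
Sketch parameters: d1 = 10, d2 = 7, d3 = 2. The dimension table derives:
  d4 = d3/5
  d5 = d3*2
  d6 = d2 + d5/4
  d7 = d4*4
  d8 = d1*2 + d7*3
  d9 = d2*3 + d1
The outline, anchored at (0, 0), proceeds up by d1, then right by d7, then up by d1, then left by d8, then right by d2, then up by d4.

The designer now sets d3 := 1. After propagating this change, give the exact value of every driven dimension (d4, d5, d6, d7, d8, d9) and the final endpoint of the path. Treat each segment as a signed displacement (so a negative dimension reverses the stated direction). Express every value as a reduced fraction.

Apply edit: d3 := 1
  d4 = d3/5 = 1/5
  d5 = d3*2 = 2
  d6 = d2 + d5/4 = 15/2
  d7 = d4*4 = 4/5
  d8 = d1*2 + d7*3 = 112/5
  d9 = d2*3 + d1 = 31
Walk from origin (0, 0):
  seg 1: up by d1 = 10 → (0, 10)
  seg 2: right by d7 = 4/5 → (4/5, 10)
  seg 3: up by d1 = 10 → (4/5, 20)
  seg 4: left by d8 = 112/5 → (-108/5, 20)
  seg 5: right by d2 = 7 → (-73/5, 20)
  seg 6: up by d4 = 1/5 → (-73/5, 101/5)

d4 = 1/5
d5 = 2
d6 = 15/2
d7 = 4/5
d8 = 112/5
d9 = 31
endpoint = (-73/5, 101/5)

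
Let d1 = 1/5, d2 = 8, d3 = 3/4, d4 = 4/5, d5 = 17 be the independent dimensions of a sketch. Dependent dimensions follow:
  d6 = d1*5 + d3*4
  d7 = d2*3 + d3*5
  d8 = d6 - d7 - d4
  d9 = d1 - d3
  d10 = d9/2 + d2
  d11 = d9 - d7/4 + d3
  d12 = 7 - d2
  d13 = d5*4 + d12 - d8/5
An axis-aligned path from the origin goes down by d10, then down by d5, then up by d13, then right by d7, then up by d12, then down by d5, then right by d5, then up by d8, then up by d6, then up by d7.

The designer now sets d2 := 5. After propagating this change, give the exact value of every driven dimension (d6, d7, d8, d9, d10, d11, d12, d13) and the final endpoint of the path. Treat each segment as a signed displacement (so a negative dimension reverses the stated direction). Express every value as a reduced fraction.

d6 = 4
d7 = 75/4
d8 = -311/20
d9 = -11/20
d10 = 189/40
d11 = -359/80
d12 = 2
d13 = 7311/100
endpoint = (143/4, 8717/200)

Apply edit: d2 := 5
  d6 = d1*5 + d3*4 = 4
  d7 = d2*3 + d3*5 = 75/4
  d8 = d6 - d7 - d4 = -311/20
  d9 = d1 - d3 = -11/20
  d10 = d9/2 + d2 = 189/40
  d11 = d9 - d7/4 + d3 = -359/80
  d12 = 7 - d2 = 2
  d13 = d5*4 + d12 - d8/5 = 7311/100
Walk from origin (0, 0):
  seg 1: down by d10 = 189/40 → (0, -189/40)
  seg 2: down by d5 = 17 → (0, -869/40)
  seg 3: up by d13 = 7311/100 → (0, 10277/200)
  seg 4: right by d7 = 75/4 → (75/4, 10277/200)
  seg 5: up by d12 = 2 → (75/4, 10677/200)
  seg 6: down by d5 = 17 → (75/4, 7277/200)
  seg 7: right by d5 = 17 → (143/4, 7277/200)
  seg 8: up by d8 = -311/20 → (143/4, 4167/200)
  seg 9: up by d6 = 4 → (143/4, 4967/200)
  seg 10: up by d7 = 75/4 → (143/4, 8717/200)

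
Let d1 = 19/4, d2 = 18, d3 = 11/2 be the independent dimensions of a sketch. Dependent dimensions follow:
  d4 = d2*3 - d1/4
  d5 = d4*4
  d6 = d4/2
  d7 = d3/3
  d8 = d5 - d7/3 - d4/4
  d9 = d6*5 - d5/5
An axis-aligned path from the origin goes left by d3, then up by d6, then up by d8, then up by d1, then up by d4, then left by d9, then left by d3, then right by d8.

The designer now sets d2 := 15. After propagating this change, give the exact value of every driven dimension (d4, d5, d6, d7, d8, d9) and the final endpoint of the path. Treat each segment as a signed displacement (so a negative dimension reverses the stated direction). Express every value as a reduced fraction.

Apply edit: d2 := 15
  d4 = d2*3 - d1/4 = 701/16
  d5 = d4*4 = 701/4
  d6 = d4/2 = 701/32
  d7 = d3/3 = 11/6
  d8 = d5 - d7/3 - d4/4 = 94283/576
  d9 = d6*5 - d5/5 = 11917/160
Walk from origin (0, 0):
  seg 1: left by d3 = 11/2 → (-11/2, 0)
  seg 2: up by d6 = 701/32 → (-11/2, 701/32)
  seg 3: up by d8 = 94283/576 → (-11/2, 106901/576)
  seg 4: up by d1 = 19/4 → (-11/2, 109637/576)
  seg 5: up by d4 = 701/16 → (-11/2, 134873/576)
  seg 6: left by d9 = 11917/160 → (-12797/160, 134873/576)
  seg 7: left by d3 = 11/2 → (-13677/160, 134873/576)
  seg 8: right by d8 = 94283/576 → (225229/2880, 134873/576)

d4 = 701/16
d5 = 701/4
d6 = 701/32
d7 = 11/6
d8 = 94283/576
d9 = 11917/160
endpoint = (225229/2880, 134873/576)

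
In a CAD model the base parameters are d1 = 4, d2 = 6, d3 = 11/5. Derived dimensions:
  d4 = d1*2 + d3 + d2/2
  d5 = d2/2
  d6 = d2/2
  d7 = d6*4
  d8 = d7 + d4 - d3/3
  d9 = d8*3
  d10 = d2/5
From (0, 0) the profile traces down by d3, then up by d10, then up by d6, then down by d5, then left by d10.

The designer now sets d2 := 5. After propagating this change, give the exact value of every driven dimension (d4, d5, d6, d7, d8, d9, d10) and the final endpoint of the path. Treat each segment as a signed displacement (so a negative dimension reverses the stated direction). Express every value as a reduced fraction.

d4 = 127/10
d5 = 5/2
d6 = 5/2
d7 = 10
d8 = 659/30
d9 = 659/10
d10 = 1
endpoint = (-1, -6/5)

Apply edit: d2 := 5
  d4 = d1*2 + d3 + d2/2 = 127/10
  d5 = d2/2 = 5/2
  d6 = d2/2 = 5/2
  d7 = d6*4 = 10
  d8 = d7 + d4 - d3/3 = 659/30
  d9 = d8*3 = 659/10
  d10 = d2/5 = 1
Walk from origin (0, 0):
  seg 1: down by d3 = 11/5 → (0, -11/5)
  seg 2: up by d10 = 1 → (0, -6/5)
  seg 3: up by d6 = 5/2 → (0, 13/10)
  seg 4: down by d5 = 5/2 → (0, -6/5)
  seg 5: left by d10 = 1 → (-1, -6/5)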